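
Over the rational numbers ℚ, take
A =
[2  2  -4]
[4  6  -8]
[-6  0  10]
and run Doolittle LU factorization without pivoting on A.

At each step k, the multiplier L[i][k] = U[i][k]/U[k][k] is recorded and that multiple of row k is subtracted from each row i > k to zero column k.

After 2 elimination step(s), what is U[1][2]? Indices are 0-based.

Step 1: pivot at (0,0) is 2.
  row1 ← row1 − (2)·row0  ⇒  L[1][0]=2, U row1=(0, 2, 0)
  row2 ← row2 − (-3)·row0  ⇒  L[2][0]=-3, U row2=(0, 6, -2)
Step 2: pivot at (1,1) is 2.
  row2 ← row2 − (3)·row1  ⇒  L[2][1]=3, U row2=(0, 0, -2)

U[1][2] = 0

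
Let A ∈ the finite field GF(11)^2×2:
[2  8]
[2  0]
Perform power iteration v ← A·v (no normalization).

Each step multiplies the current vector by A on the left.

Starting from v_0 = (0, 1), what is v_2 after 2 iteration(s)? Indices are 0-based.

v_2 = (5, 5)

v_0 = (0, 1).
v_1 = A·v_0 = (8, 0).
v_2 = A·v_1 = (5, 5).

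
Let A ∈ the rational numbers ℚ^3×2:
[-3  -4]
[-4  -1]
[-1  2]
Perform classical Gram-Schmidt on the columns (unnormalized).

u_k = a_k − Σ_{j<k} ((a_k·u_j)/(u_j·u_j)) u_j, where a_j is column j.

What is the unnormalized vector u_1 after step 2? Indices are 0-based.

Step 1: u_0 = a_0 = (-3, -4, -1).
Step 2: u_1 = a_1 − (7/13)·u_0 = (-31/13, 15/13, 33/13).

u_1 = (-31/13, 15/13, 33/13)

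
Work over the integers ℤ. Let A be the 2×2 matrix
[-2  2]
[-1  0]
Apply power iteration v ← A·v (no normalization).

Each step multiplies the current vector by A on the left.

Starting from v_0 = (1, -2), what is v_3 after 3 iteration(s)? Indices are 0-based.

v_0 = (1, -2).
v_1 = A·v_0 = (-6, -1).
v_2 = A·v_1 = (10, 6).
v_3 = A·v_2 = (-8, -10).

v_3 = (-8, -10)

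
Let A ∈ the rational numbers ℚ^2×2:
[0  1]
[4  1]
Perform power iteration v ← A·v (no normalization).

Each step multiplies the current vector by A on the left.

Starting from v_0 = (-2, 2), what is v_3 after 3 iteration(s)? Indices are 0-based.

v_0 = (-2, 2).
v_1 = A·v_0 = (2, -6).
v_2 = A·v_1 = (-6, 2).
v_3 = A·v_2 = (2, -22).

v_3 = (2, -22)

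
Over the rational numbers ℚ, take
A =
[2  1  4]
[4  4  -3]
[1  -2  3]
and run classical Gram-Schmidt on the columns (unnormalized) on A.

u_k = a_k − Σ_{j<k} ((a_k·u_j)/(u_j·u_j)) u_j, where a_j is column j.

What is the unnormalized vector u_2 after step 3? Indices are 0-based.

u_2 = (612/185, -51/37, -204/185)

Step 1: u_0 = a_0 = (2, 4, 1).
Step 2: u_1 = a_1 − (16/21)·u_0 = (-11/21, 20/21, -58/21).
Step 3: u_2 = a_2 − (-1/21)·u_0 − (-278/185)·u_1 = (612/185, -51/37, -204/185).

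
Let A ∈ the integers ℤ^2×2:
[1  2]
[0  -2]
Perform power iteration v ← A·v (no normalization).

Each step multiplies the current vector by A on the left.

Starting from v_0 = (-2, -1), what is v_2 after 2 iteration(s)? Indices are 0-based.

v_2 = (0, -4)

v_0 = (-2, -1).
v_1 = A·v_0 = (-4, 2).
v_2 = A·v_1 = (0, -4).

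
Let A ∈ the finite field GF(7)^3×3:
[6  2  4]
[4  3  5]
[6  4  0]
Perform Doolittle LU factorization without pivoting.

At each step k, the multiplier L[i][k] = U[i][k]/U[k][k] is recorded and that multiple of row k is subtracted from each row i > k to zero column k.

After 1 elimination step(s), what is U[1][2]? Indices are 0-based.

k=0: U[0][0]=6
  eliminate (1,0): mult=3, new row 1: (0, 4, 0); set L[1][0]=3
  eliminate (2,0): mult=1, new row 2: (0, 2, 3); set L[2][0]=1

U[1][2] = 0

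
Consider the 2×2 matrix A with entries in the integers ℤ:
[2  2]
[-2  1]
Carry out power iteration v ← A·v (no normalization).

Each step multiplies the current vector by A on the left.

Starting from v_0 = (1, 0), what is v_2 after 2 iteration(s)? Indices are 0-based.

v_2 = (0, -6)

v_0 = (1, 0).
v_1 = A·v_0 = (2, -2).
v_2 = A·v_1 = (0, -6).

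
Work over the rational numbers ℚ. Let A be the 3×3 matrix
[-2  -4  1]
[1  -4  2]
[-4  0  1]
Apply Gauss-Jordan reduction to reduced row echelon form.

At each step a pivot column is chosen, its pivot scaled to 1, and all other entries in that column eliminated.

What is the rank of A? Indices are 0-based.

rank = 3

pivot(0,0)=-2: scale R0 → (1, 2, -1/2)
  clear (1,0): R1 −= (1)R0 → (0, -6, 5/2)
  clear (2,0): R2 −= (-4)R0 → (0, 8, -1)
pivot(1,1)=-6: scale R1 → (0, 1, -5/12)
  clear (0,1): R0 −= (2)R1 → (1, 0, 1/3)
  clear (2,1): R2 −= (8)R1 → (0, 0, 7/3)
pivot(2,2)=7/3: scale R2 → (0, 0, 1)
  clear (0,2): R0 −= (1/3)R2 → (1, 0, 0)
  clear (1,2): R1 −= (-5/12)R2 → (0, 1, 0)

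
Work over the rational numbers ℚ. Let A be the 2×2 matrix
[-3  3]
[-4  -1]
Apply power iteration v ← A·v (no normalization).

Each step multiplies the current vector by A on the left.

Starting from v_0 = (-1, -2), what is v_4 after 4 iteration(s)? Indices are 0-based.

v_4 = (-153, 366)

v_0 = (-1, -2).
v_1 = A·v_0 = (-3, 6).
v_2 = A·v_1 = (27, 6).
v_3 = A·v_2 = (-63, -114).
v_4 = A·v_3 = (-153, 366).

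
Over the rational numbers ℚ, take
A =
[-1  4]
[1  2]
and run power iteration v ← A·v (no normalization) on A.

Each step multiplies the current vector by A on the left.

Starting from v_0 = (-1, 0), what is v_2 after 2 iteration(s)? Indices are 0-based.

v_2 = (-5, -1)

v_0 = (-1, 0).
v_1 = A·v_0 = (1, -1).
v_2 = A·v_1 = (-5, -1).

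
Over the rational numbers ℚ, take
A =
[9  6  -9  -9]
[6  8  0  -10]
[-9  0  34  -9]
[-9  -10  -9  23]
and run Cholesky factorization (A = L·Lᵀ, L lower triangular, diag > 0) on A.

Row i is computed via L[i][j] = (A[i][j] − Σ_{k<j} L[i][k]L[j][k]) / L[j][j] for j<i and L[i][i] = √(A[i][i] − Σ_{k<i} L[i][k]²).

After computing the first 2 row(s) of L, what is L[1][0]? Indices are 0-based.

L[1][0] = 2

Step 1: L[0][0] = √(9) = 3.
  L[1][0] = (6) / L[0][0] = 2.
Step 2: L[1][1] = √(4) = 2.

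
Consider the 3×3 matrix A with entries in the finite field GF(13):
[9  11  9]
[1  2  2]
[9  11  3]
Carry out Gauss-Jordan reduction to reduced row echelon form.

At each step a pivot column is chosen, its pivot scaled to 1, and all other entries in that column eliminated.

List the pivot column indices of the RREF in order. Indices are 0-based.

pivot columns: 0, 1, 2

[1] R0 /= 9  ⇒  (1, 7, 1)
     R1 -= 1·R0  ⇒  (0, 8, 1)
     R2 -= 9·R0  ⇒  (0, 0, 7)
[2] R1 /= 8  ⇒  (0, 1, 5)
     R0 -= 7·R1  ⇒  (1, 0, 5)
[3] R2 /= 7  ⇒  (0, 0, 1)
     R0 -= 5·R2  ⇒  (1, 0, 0)
     R1 -= 5·R2  ⇒  (0, 1, 0)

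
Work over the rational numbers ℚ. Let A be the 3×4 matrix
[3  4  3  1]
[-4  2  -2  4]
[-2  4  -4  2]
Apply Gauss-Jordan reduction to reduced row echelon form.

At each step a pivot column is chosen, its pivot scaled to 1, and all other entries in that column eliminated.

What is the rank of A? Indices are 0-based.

rank = 3

[1] R0 /= 3  ⇒  (1, 4/3, 1, 1/3)
     R1 -= -4·R0  ⇒  (0, 22/3, 2, 16/3)
     R2 -= -2·R0  ⇒  (0, 20/3, -2, 8/3)
[2] R1 /= 22/3  ⇒  (0, 1, 3/11, 8/11)
     R0 -= 4/3·R1  ⇒  (1, 0, 7/11, -7/11)
     R2 -= 20/3·R1  ⇒  (0, 0, -42/11, -24/11)
[3] R2 /= -42/11  ⇒  (0, 0, 1, 4/7)
     R0 -= 7/11·R2  ⇒  (1, 0, 0, -1)
     R1 -= 3/11·R2  ⇒  (0, 1, 0, 4/7)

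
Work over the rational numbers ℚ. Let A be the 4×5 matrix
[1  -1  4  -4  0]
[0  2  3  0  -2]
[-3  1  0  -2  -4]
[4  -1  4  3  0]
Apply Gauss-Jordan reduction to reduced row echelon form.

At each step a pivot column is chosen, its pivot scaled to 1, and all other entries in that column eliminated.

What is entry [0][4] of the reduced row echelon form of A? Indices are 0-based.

pivot(0,0)=1: scale R0 → (1, -1, 4, -4, 0)
  clear (2,0): R2 −= (-3)R0 → (0, -2, 12, -14, -4)
  clear (3,0): R3 −= (4)R0 → (0, 3, -12, 19, 0)
pivot(1,1)=2: scale R1 → (0, 1, 3/2, 0, -1)
  clear (0,1): R0 −= (-1)R1 → (1, 0, 11/2, -4, -1)
  clear (2,1): R2 −= (-2)R1 → (0, 0, 15, -14, -6)
  clear (3,1): R3 −= (3)R1 → (0, 0, -33/2, 19, 3)
pivot(2,2)=15: scale R2 → (0, 0, 1, -14/15, -2/5)
  clear (0,2): R0 −= (11/2)R2 → (1, 0, 0, 17/15, 6/5)
  clear (1,2): R1 −= (3/2)R2 → (0, 1, 0, 7/5, -2/5)
  clear (3,2): R3 −= (-33/2)R2 → (0, 0, 0, 18/5, -18/5)
pivot(3,3)=18/5: scale R3 → (0, 0, 0, 1, -1)
  clear (0,3): R0 −= (17/15)R3 → (1, 0, 0, 0, 7/3)
  clear (1,3): R1 −= (7/5)R3 → (0, 1, 0, 0, 1)
  clear (2,3): R2 −= (-14/15)R3 → (0, 0, 1, 0, -4/3)

M[0][4] = 7/3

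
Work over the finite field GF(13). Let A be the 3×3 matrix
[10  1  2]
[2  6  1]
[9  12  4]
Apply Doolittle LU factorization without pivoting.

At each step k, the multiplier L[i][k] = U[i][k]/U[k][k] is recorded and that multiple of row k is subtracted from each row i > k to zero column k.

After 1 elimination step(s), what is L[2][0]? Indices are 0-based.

L[2][0] = 10

[col 0] pivot 10
  R1 -= 8*R0 → (0, 11, 11)  (L[1][0] := 8)
  R2 -= 10*R0 → (0, 2, 10)  (L[2][0] := 10)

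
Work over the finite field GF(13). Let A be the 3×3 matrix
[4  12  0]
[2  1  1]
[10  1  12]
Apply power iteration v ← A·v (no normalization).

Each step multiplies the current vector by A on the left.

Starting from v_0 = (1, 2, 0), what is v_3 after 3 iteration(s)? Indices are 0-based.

v_3 = (9, 1, 9)

v_0 = (1, 2, 0).
v_1 = A·v_0 = (2, 4, 12).
v_2 = A·v_1 = (4, 7, 12).
v_3 = A·v_2 = (9, 1, 9).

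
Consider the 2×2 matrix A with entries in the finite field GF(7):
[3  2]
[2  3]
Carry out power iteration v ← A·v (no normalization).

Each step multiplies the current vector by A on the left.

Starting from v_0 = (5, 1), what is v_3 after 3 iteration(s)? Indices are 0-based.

v_3 = (6, 2)

v_0 = (5, 1).
v_1 = A·v_0 = (3, 6).
v_2 = A·v_1 = (0, 3).
v_3 = A·v_2 = (6, 2).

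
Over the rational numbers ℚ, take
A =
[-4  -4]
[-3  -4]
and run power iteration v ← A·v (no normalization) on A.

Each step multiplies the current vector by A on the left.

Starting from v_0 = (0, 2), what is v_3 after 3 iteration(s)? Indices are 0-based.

v_3 = (-480, -416)

v_0 = (0, 2).
v_1 = A·v_0 = (-8, -8).
v_2 = A·v_1 = (64, 56).
v_3 = A·v_2 = (-480, -416).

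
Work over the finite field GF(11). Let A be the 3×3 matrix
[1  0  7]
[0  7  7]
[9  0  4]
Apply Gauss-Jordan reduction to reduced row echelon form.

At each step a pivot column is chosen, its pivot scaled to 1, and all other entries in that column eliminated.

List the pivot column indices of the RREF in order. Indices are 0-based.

pivot(0,0)=1: scale R0 → (1, 0, 7)
  clear (2,0): R2 −= (9)R0 → (0, 0, 7)
pivot(1,1)=7: scale R1 → (0, 1, 1)
pivot(2,2)=7: scale R2 → (0, 0, 1)
  clear (0,2): R0 −= (7)R2 → (1, 0, 0)
  clear (1,2): R1 −= (1)R2 → (0, 1, 0)

pivot columns: 0, 1, 2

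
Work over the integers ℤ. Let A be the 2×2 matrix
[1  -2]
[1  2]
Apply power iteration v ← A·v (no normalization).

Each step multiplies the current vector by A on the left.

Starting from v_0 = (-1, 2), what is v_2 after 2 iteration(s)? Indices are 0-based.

v_2 = (-11, 1)

v_0 = (-1, 2).
v_1 = A·v_0 = (-5, 3).
v_2 = A·v_1 = (-11, 1).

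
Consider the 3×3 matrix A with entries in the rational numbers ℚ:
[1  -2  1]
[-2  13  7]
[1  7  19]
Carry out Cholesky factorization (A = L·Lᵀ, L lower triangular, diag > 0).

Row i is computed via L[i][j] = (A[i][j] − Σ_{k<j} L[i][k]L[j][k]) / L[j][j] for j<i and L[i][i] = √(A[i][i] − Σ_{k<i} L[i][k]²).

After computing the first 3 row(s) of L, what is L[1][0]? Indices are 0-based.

Step 1: L[0][0] = √(1) = 1.
  L[1][0] = (-2) / L[0][0] = -2.
Step 2: L[1][1] = √(9) = 3.
  L[2][0] = (1) / L[0][0] = 1.
  L[2][1] = (9) / L[1][1] = 3.
Step 3: L[2][2] = √(9) = 3.

L[1][0] = -2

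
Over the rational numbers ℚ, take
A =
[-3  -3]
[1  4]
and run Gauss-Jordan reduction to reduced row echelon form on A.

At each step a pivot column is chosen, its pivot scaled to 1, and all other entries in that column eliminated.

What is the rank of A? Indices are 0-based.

rank = 2

[1] R0 /= -3  ⇒  (1, 1)
     R1 -= 1·R0  ⇒  (0, 3)
[2] R1 /= 3  ⇒  (0, 1)
     R0 -= 1·R1  ⇒  (1, 0)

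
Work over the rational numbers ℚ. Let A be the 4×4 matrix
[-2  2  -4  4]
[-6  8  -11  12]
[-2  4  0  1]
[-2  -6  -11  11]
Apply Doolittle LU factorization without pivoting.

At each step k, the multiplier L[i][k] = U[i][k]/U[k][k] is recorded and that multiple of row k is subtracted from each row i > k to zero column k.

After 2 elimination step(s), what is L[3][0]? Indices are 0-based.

L[3][0] = 1

k=0: U[0][0]=-2
  eliminate (1,0): mult=3, new row 1: (0, 2, 1, 0); set L[1][0]=3
  eliminate (2,0): mult=1, new row 2: (0, 2, 4, -3); set L[2][0]=1
  eliminate (3,0): mult=1, new row 3: (0, -8, -7, 7); set L[3][0]=1
k=1: U[1][1]=2
  eliminate (2,1): mult=1, new row 2: (0, 0, 3, -3); set L[2][1]=1
  eliminate (3,1): mult=-4, new row 3: (0, 0, -3, 7); set L[3][1]=-4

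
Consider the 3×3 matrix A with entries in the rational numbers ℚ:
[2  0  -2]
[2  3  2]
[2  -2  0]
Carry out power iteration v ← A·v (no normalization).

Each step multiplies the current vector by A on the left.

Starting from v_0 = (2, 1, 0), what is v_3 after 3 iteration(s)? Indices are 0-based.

v_3 = (20, 95, -58)

v_0 = (2, 1, 0).
v_1 = A·v_0 = (4, 7, 2).
v_2 = A·v_1 = (4, 33, -6).
v_3 = A·v_2 = (20, 95, -58).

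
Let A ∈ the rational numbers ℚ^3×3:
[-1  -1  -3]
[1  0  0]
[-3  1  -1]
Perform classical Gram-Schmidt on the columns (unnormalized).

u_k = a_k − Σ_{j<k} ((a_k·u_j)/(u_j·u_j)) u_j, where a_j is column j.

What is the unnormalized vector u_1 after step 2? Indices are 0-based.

Step 1: u_0 = a_0 = (-1, 1, -3).
Step 2: u_1 = a_1 − (-2/11)·u_0 = (-13/11, 2/11, 5/11).

u_1 = (-13/11, 2/11, 5/11)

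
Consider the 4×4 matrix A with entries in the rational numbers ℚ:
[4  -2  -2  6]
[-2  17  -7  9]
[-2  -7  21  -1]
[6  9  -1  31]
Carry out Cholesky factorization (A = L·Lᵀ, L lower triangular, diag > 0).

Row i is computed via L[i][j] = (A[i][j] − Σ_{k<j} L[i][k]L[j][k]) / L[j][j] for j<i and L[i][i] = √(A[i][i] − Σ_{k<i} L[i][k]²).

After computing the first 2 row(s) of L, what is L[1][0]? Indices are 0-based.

L[1][0] = -1

Step 1: L[0][0] = √(4) = 2.
  L[1][0] = (-2) / L[0][0] = -1.
Step 2: L[1][1] = √(16) = 4.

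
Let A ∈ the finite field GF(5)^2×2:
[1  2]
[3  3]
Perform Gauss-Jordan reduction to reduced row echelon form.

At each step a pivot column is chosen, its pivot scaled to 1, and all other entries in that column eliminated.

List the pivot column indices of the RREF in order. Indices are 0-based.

pivot columns: 0, 1

[1] R0 /= 1  ⇒  (1, 2)
     R1 -= 3·R0  ⇒  (0, 2)
[2] R1 /= 2  ⇒  (0, 1)
     R0 -= 2·R1  ⇒  (1, 0)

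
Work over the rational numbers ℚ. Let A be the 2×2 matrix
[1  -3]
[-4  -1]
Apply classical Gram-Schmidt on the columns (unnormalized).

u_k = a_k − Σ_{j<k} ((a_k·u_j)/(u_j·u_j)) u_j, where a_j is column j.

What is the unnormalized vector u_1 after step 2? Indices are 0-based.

u_1 = (-52/17, -13/17)

Step 1: u_0 = a_0 = (1, -4).
Step 2: u_1 = a_1 − (1/17)·u_0 = (-52/17, -13/17).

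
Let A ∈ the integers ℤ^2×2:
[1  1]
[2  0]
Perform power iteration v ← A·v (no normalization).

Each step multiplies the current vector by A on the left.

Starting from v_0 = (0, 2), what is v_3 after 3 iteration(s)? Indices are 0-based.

v_3 = (6, 4)

v_0 = (0, 2).
v_1 = A·v_0 = (2, 0).
v_2 = A·v_1 = (2, 4).
v_3 = A·v_2 = (6, 4).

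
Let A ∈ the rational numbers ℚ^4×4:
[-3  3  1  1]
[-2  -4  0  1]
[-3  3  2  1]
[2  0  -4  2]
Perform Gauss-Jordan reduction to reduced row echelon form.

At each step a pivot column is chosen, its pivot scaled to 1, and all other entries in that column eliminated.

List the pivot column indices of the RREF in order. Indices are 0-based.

pivot(0,0)=-3: scale R0 → (1, -1, -1/3, -1/3)
  clear (1,0): R1 −= (-2)R0 → (0, -6, -2/3, 1/3)
  clear (2,0): R2 −= (-3)R0 → (0, 0, 1, 0)
  clear (3,0): R3 −= (2)R0 → (0, 2, -10/3, 8/3)
pivot(1,1)=-6: scale R1 → (0, 1, 1/9, -1/18)
  clear (0,1): R0 −= (-1)R1 → (1, 0, -2/9, -7/18)
  clear (3,1): R3 −= (2)R1 → (0, 0, -32/9, 25/9)
pivot(2,2)=1: scale R2 → (0, 0, 1, 0)
  clear (0,2): R0 −= (-2/9)R2 → (1, 0, 0, -7/18)
  clear (1,2): R1 −= (1/9)R2 → (0, 1, 0, -1/18)
  clear (3,2): R3 −= (-32/9)R2 → (0, 0, 0, 25/9)
pivot(3,3)=25/9: scale R3 → (0, 0, 0, 1)
  clear (0,3): R0 −= (-7/18)R3 → (1, 0, 0, 0)
  clear (1,3): R1 −= (-1/18)R3 → (0, 1, 0, 0)

pivot columns: 0, 1, 2, 3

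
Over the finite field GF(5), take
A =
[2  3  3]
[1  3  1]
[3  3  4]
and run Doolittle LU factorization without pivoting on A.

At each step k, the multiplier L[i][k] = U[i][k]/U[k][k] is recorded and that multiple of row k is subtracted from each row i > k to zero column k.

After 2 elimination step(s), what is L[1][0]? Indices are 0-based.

[col 0] pivot 2
  R1 -= 3*R0 → (0, 4, 2)  (L[1][0] := 3)
  R2 -= 4*R0 → (0, 1, 2)  (L[2][0] := 4)
[col 1] pivot 4
  R2 -= 4*R1 → (0, 0, 4)  (L[2][1] := 4)

L[1][0] = 3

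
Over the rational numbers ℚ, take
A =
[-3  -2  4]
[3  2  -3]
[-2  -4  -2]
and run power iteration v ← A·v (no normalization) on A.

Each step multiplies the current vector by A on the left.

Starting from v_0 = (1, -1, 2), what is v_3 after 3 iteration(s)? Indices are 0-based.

v_3 = (63, -53, -50)

v_0 = (1, -1, 2).
v_1 = A·v_0 = (7, -5, -2).
v_2 = A·v_1 = (-19, 17, 10).
v_3 = A·v_2 = (63, -53, -50).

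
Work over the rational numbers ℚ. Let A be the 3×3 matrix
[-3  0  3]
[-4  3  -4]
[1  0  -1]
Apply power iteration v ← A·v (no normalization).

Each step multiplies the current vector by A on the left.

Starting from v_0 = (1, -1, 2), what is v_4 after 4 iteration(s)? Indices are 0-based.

v_4 = (-192, -509, 64)

v_0 = (1, -1, 2).
v_1 = A·v_0 = (3, -15, -1).
v_2 = A·v_1 = (-12, -53, 4).
v_3 = A·v_2 = (48, -127, -16).
v_4 = A·v_3 = (-192, -509, 64).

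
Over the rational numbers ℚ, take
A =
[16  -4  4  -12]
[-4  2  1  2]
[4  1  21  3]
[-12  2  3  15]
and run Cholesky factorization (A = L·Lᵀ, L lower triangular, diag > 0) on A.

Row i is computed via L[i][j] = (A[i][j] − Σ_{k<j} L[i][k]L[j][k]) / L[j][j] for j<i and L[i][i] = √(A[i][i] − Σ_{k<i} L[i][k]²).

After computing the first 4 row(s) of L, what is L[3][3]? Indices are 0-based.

L[3][3] = 1

Step 1: L[0][0] = √(16) = 4.
  L[1][0] = (-4) / L[0][0] = -1.
Step 2: L[1][1] = √(1) = 1.
  L[2][0] = (4) / L[0][0] = 1.
  L[2][1] = (2) / L[1][1] = 2.
Step 3: L[2][2] = √(16) = 4.
  L[3][0] = (-12) / L[0][0] = -3.
  L[3][1] = (-1) / L[1][1] = -1.
  L[3][2] = (8) / L[2][2] = 2.
Step 4: L[3][3] = √(1) = 1.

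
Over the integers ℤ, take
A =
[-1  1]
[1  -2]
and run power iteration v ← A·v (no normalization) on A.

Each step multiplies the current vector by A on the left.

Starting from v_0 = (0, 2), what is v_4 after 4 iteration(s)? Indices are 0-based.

v_0 = (0, 2).
v_1 = A·v_0 = (2, -4).
v_2 = A·v_1 = (-6, 10).
v_3 = A·v_2 = (16, -26).
v_4 = A·v_3 = (-42, 68).

v_4 = (-42, 68)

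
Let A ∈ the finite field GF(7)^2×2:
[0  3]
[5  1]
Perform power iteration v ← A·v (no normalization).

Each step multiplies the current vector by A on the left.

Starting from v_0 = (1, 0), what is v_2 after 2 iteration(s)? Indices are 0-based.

v_2 = (1, 5)

v_0 = (1, 0).
v_1 = A·v_0 = (0, 5).
v_2 = A·v_1 = (1, 5).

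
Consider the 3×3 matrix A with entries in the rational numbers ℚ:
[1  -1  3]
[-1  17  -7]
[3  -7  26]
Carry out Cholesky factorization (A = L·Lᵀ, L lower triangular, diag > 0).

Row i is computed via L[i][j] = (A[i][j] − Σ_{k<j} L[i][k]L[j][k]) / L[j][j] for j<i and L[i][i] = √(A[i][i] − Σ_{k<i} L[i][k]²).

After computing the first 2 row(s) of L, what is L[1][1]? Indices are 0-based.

Step 1: L[0][0] = √(1) = 1.
  L[1][0] = (-1) / L[0][0] = -1.
Step 2: L[1][1] = √(16) = 4.

L[1][1] = 4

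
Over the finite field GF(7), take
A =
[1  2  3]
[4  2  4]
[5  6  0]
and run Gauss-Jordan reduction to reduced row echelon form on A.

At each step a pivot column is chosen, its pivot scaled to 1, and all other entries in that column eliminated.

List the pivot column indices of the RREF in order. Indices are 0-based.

[1] R0 /= 1  ⇒  (1, 2, 3)
     R1 -= 4·R0  ⇒  (0, 1, 6)
     R2 -= 5·R0  ⇒  (0, 3, 6)
[2] R1 /= 1  ⇒  (0, 1, 6)
     R0 -= 2·R1  ⇒  (1, 0, 5)
     R2 -= 3·R1  ⇒  (0, 0, 2)
[3] R2 /= 2  ⇒  (0, 0, 1)
     R0 -= 5·R2  ⇒  (1, 0, 0)
     R1 -= 6·R2  ⇒  (0, 1, 0)

pivot columns: 0, 1, 2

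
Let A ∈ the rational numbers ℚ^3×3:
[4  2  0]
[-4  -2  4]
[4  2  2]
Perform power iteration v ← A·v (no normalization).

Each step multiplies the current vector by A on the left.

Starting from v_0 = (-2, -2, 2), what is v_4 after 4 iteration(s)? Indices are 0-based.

v_4 = (-352, -160, -608)

v_0 = (-2, -2, 2).
v_1 = A·v_0 = (-12, 20, -8).
v_2 = A·v_1 = (-8, -24, -24).
v_3 = A·v_2 = (-80, -16, -128).
v_4 = A·v_3 = (-352, -160, -608).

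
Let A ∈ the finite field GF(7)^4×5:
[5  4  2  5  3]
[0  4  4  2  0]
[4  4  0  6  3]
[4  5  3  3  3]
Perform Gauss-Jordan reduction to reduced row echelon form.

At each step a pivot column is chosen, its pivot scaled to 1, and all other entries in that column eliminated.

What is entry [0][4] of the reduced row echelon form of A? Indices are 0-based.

M[0][4] = 3

[1] R0 /= 5  ⇒  (1, 5, 6, 1, 2)
     R2 -= 4·R0  ⇒  (0, 5, 4, 2, 2)
     R3 -= 4·R0  ⇒  (0, 6, 0, 6, 2)
[2] R1 /= 4  ⇒  (0, 1, 1, 4, 0)
     R0 -= 5·R1  ⇒  (1, 0, 1, 2, 2)
     R2 -= 5·R1  ⇒  (0, 0, 6, 3, 2)
     R3 -= 6·R1  ⇒  (0, 0, 1, 3, 2)
[3] R2 /= 6  ⇒  (0, 0, 1, 4, 5)
     R0 -= 1·R2  ⇒  (1, 0, 0, 5, 4)
     R1 -= 1·R2  ⇒  (0, 1, 0, 0, 2)
     R3 -= 1·R2  ⇒  (0, 0, 0, 6, 4)
[4] R3 /= 6  ⇒  (0, 0, 0, 1, 3)
     R0 -= 5·R3  ⇒  (1, 0, 0, 0, 3)
     R2 -= 4·R3  ⇒  (0, 0, 1, 0, 0)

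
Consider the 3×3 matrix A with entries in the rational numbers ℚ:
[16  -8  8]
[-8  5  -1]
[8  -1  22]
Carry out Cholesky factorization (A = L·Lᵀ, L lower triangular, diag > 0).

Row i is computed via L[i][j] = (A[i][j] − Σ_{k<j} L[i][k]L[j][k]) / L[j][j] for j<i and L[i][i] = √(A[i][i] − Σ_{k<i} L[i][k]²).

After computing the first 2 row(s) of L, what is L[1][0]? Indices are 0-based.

L[1][0] = -2

Step 1: L[0][0] = √(16) = 4.
  L[1][0] = (-8) / L[0][0] = -2.
Step 2: L[1][1] = √(1) = 1.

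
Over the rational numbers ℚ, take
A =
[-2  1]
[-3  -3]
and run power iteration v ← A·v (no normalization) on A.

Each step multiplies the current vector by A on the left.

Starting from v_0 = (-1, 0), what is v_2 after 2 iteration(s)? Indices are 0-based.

v_2 = (-1, -15)

v_0 = (-1, 0).
v_1 = A·v_0 = (2, 3).
v_2 = A·v_1 = (-1, -15).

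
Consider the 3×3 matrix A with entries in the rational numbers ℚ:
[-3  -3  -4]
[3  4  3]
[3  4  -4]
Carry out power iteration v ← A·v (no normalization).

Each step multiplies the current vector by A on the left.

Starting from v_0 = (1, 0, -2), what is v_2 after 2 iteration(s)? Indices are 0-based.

v_2 = (-50, 36, -41)

v_0 = (1, 0, -2).
v_1 = A·v_0 = (5, -3, 11).
v_2 = A·v_1 = (-50, 36, -41).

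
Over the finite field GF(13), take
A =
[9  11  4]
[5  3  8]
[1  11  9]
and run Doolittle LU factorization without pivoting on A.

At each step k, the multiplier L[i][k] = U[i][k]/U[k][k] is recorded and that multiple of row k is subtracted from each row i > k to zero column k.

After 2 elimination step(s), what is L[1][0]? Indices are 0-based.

L[1][0] = 2

Step 1: pivot at (0,0) is 9.
  row1 ← row1 − (2)·row0  ⇒  L[1][0]=2, U row1=(0, 7, 0)
  row2 ← row2 − (3)·row0  ⇒  L[2][0]=3, U row2=(0, 4, 10)
Step 2: pivot at (1,1) is 7.
  row2 ← row2 − (8)·row1  ⇒  L[2][1]=8, U row2=(0, 0, 10)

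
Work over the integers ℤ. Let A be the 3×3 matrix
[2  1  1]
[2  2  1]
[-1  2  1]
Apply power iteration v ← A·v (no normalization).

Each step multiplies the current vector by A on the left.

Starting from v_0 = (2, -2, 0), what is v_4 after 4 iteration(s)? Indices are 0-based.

v_0 = (2, -2, 0).
v_1 = A·v_0 = (2, 0, -6).
v_2 = A·v_1 = (-2, -2, -8).
v_3 = A·v_2 = (-14, -16, -10).
v_4 = A·v_3 = (-54, -70, -28).

v_4 = (-54, -70, -28)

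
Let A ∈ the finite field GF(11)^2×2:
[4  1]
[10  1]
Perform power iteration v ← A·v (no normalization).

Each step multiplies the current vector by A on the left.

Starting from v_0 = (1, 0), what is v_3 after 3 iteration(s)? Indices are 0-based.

v_0 = (1, 0).
v_1 = A·v_0 = (4, 10).
v_2 = A·v_1 = (4, 6).
v_3 = A·v_2 = (0, 2).

v_3 = (0, 2)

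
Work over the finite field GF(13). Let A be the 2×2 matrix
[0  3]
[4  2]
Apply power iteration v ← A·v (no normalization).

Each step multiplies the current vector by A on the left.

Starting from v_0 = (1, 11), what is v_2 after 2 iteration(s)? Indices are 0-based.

v_2 = (0, 2)

v_0 = (1, 11).
v_1 = A·v_0 = (7, 0).
v_2 = A·v_1 = (0, 2).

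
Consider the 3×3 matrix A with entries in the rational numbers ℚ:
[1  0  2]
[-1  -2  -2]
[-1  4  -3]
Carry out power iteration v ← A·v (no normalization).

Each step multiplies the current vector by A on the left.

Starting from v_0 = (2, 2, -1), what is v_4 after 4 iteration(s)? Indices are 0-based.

v_4 = (74, -250, 207)

v_0 = (2, 2, -1).
v_1 = A·v_0 = (0, -4, 9).
v_2 = A·v_1 = (18, -10, -43).
v_3 = A·v_2 = (-68, 88, 71).
v_4 = A·v_3 = (74, -250, 207).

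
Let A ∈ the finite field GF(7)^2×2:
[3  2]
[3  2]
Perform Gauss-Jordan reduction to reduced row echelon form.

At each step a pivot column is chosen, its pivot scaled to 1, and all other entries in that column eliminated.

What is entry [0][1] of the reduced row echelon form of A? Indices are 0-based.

M[0][1] = 3

[1] R0 /= 3  ⇒  (1, 3)
     R1 -= 3·R0  ⇒  (0, 0)
column 1 empty below row 1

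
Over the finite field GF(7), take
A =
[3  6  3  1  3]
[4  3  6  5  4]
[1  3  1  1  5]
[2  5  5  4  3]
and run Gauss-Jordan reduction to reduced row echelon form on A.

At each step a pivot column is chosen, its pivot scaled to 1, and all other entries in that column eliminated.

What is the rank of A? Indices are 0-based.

rank = 4

step 1: normalize row 0 (÷3) = (1, 2, 1, 5, 1)
  row 1: subtract 4×row0 = (0, 2, 2, 6, 0)
  row 2: subtract 1×row0 = (0, 1, 0, 3, 4)
  row 3: subtract 2×row0 = (0, 1, 3, 1, 1)
step 2: normalize row 1 (÷2) = (0, 1, 1, 3, 0)
  row 0: subtract 2×row1 = (1, 0, 6, 6, 1)
  row 2: subtract 1×row1 = (0, 0, 6, 0, 4)
  row 3: subtract 1×row1 = (0, 0, 2, 5, 1)
step 3: normalize row 2 (÷6) = (0, 0, 1, 0, 3)
  row 0: subtract 6×row2 = (1, 0, 0, 6, 4)
  row 1: subtract 1×row2 = (0, 1, 0, 3, 4)
  row 3: subtract 2×row2 = (0, 0, 0, 5, 2)
step 4: normalize row 3 (÷5) = (0, 0, 0, 1, 6)
  row 0: subtract 6×row3 = (1, 0, 0, 0, 3)
  row 1: subtract 3×row3 = (0, 1, 0, 0, 0)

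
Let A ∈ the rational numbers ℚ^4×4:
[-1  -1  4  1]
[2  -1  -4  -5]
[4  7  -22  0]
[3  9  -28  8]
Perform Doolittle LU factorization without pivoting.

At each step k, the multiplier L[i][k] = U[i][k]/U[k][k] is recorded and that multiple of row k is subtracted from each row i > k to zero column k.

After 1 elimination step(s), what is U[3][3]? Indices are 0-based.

U[3][3] = 11

Step 1: pivot at (0,0) is -1.
  row1 ← row1 − (-2)·row0  ⇒  L[1][0]=-2, U row1=(0, -3, 4, -3)
  row2 ← row2 − (-4)·row0  ⇒  L[2][0]=-4, U row2=(0, 3, -6, 4)
  row3 ← row3 − (-3)·row0  ⇒  L[3][0]=-3, U row3=(0, 6, -16, 11)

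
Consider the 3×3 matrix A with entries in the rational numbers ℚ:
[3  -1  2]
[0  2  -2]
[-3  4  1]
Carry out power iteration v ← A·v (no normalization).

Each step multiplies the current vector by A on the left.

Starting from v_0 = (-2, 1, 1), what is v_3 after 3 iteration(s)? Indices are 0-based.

v_0 = (-2, 1, 1).
v_1 = A·v_0 = (-5, 0, 11).
v_2 = A·v_1 = (7, -22, 26).
v_3 = A·v_2 = (95, -96, -83).

v_3 = (95, -96, -83)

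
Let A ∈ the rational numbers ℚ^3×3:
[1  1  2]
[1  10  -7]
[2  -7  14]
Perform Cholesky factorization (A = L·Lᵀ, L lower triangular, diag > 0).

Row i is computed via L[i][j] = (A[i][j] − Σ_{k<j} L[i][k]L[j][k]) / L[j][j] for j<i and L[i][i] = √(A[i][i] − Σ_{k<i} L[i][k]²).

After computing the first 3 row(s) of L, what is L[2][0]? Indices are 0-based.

L[2][0] = 2

Step 1: L[0][0] = √(1) = 1.
  L[1][0] = (1) / L[0][0] = 1.
Step 2: L[1][1] = √(9) = 3.
  L[2][0] = (2) / L[0][0] = 2.
  L[2][1] = (-9) / L[1][1] = -3.
Step 3: L[2][2] = √(1) = 1.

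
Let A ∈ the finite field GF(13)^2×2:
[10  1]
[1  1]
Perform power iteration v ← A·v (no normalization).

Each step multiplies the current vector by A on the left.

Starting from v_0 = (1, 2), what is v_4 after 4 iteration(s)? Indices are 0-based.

v_0 = (1, 2).
v_1 = A·v_0 = (12, 3).
v_2 = A·v_1 = (6, 2).
v_3 = A·v_2 = (10, 8).
v_4 = A·v_3 = (4, 5).

v_4 = (4, 5)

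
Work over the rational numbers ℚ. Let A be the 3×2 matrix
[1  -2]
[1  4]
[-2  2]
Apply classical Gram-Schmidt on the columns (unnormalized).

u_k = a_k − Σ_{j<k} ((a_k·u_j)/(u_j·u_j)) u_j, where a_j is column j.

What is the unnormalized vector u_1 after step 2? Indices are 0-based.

Step 1: u_0 = a_0 = (1, 1, -2).
Step 2: u_1 = a_1 − (-1/3)·u_0 = (-5/3, 13/3, 4/3).

u_1 = (-5/3, 13/3, 4/3)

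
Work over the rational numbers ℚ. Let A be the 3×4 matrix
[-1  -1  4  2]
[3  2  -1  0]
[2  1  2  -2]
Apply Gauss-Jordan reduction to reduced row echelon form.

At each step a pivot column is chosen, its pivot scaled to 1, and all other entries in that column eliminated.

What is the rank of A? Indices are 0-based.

rank = 3

step 1: normalize row 0 (÷-1) = (1, 1, -4, -2)
  row 1: subtract 3×row0 = (0, -1, 11, 6)
  row 2: subtract 2×row0 = (0, -1, 10, 2)
step 2: normalize row 1 (÷-1) = (0, 1, -11, -6)
  row 0: subtract 1×row1 = (1, 0, 7, 4)
  row 2: subtract -1×row1 = (0, 0, -1, -4)
step 3: normalize row 2 (÷-1) = (0, 0, 1, 4)
  row 0: subtract 7×row2 = (1, 0, 0, -24)
  row 1: subtract -11×row2 = (0, 1, 0, 38)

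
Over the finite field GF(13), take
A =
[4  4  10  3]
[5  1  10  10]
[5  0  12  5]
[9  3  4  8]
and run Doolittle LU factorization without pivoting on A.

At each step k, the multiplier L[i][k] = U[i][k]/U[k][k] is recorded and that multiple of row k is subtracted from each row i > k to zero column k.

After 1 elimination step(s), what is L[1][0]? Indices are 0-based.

[col 0] pivot 4
  R1 -= 11*R0 → (0, 9, 4, 3)  (L[1][0] := 11)
  R2 -= 11*R0 → (0, 8, 6, 11)  (L[2][0] := 11)
  R3 -= 12*R0 → (0, 7, 1, 11)  (L[3][0] := 12)

L[1][0] = 11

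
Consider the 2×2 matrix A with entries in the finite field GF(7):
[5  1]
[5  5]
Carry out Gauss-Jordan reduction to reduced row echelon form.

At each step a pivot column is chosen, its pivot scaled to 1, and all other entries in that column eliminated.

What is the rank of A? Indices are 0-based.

rank = 2

pivot(0,0)=5: scale R0 → (1, 3)
  clear (1,0): R1 −= (5)R0 → (0, 4)
pivot(1,1)=4: scale R1 → (0, 1)
  clear (0,1): R0 −= (3)R1 → (1, 0)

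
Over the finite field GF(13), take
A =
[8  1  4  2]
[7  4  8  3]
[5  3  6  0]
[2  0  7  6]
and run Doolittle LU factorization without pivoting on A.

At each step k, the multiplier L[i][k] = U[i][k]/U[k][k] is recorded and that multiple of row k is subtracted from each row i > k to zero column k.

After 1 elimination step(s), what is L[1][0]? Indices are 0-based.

L[1][0] = 9

[col 0] pivot 8
  R1 -= 9*R0 → (0, 8, 11, 11)  (L[1][0] := 9)
  R2 -= 12*R0 → (0, 4, 10, 2)  (L[2][0] := 12)
  R3 -= 10*R0 → (0, 3, 6, 12)  (L[3][0] := 10)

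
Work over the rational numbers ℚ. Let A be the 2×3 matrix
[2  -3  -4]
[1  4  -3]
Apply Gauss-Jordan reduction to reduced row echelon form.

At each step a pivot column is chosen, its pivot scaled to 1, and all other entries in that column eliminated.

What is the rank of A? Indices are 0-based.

rank = 2

step 1: normalize row 0 (÷2) = (1, -3/2, -2)
  row 1: subtract 1×row0 = (0, 11/2, -1)
step 2: normalize row 1 (÷11/2) = (0, 1, -2/11)
  row 0: subtract -3/2×row1 = (1, 0, -25/11)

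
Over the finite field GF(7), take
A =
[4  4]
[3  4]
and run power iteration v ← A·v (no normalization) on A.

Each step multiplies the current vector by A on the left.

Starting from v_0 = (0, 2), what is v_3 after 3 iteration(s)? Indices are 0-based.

v_3 = (4, 3)

v_0 = (0, 2).
v_1 = A·v_0 = (1, 1).
v_2 = A·v_1 = (1, 0).
v_3 = A·v_2 = (4, 3).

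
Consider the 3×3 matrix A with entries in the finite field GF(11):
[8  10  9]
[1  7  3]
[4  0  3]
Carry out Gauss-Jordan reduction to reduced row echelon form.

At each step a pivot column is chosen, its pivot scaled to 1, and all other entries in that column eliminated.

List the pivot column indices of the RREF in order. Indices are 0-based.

pivot(0,0)=8: scale R0 → (1, 4, 8)
  clear (1,0): R1 −= (1)R0 → (0, 3, 6)
  clear (2,0): R2 −= (4)R0 → (0, 6, 4)
pivot(1,1)=3: scale R1 → (0, 1, 2)
  clear (0,1): R0 −= (4)R1 → (1, 0, 0)
  clear (2,1): R2 −= (6)R1 → (0, 0, 3)
pivot(2,2)=3: scale R2 → (0, 0, 1)
  clear (1,2): R1 −= (2)R2 → (0, 1, 0)

pivot columns: 0, 1, 2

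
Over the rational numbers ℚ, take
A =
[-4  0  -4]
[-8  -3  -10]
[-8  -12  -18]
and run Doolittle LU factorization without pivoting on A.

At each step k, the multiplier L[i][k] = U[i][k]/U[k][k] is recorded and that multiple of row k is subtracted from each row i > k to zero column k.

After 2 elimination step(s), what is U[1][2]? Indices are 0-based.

[col 0] pivot -4
  R1 -= 2*R0 → (0, -3, -2)  (L[1][0] := 2)
  R2 -= 2*R0 → (0, -12, -10)  (L[2][0] := 2)
[col 1] pivot -3
  R2 -= 4*R1 → (0, 0, -2)  (L[2][1] := 4)

U[1][2] = -2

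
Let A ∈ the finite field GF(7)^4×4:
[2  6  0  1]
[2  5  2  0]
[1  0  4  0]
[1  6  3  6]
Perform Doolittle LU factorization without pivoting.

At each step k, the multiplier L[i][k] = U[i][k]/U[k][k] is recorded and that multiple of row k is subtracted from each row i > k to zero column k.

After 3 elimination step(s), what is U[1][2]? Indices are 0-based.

U[1][2] = 2

k=0: U[0][0]=2
  eliminate (1,0): mult=1, new row 1: (0, 6, 2, 6); set L[1][0]=1
  eliminate (2,0): mult=4, new row 2: (0, 4, 4, 3); set L[2][0]=4
  eliminate (3,0): mult=4, new row 3: (0, 3, 3, 2); set L[3][0]=4
k=1: U[1][1]=6
  eliminate (2,1): mult=3, new row 2: (0, 0, 5, 6); set L[2][1]=3
  eliminate (3,1): mult=4, new row 3: (0, 0, 2, 6); set L[3][1]=4
k=2: U[2][2]=5
  eliminate (3,2): mult=6, new row 3: (0, 0, 0, 5); set L[3][2]=6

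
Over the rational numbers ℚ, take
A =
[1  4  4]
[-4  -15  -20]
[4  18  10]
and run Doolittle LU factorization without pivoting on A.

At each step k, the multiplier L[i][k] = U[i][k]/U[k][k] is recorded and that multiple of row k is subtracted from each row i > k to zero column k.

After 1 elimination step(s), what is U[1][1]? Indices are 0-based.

U[1][1] = 1

Step 1: pivot at (0,0) is 1.
  row1 ← row1 − (-4)·row0  ⇒  L[1][0]=-4, U row1=(0, 1, -4)
  row2 ← row2 − (4)·row0  ⇒  L[2][0]=4, U row2=(0, 2, -6)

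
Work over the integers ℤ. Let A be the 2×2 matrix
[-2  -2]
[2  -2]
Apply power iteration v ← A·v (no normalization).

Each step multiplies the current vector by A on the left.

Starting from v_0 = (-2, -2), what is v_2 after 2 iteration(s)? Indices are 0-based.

v_2 = (-16, 16)

v_0 = (-2, -2).
v_1 = A·v_0 = (8, 0).
v_2 = A·v_1 = (-16, 16).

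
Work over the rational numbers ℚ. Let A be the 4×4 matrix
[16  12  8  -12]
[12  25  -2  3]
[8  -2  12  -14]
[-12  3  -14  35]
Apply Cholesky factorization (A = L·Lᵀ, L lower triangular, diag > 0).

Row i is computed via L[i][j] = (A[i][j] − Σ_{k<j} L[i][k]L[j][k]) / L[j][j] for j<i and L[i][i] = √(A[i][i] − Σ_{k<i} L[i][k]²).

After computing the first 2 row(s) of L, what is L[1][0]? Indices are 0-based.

Step 1: L[0][0] = √(16) = 4.
  L[1][0] = (12) / L[0][0] = 3.
Step 2: L[1][1] = √(16) = 4.

L[1][0] = 3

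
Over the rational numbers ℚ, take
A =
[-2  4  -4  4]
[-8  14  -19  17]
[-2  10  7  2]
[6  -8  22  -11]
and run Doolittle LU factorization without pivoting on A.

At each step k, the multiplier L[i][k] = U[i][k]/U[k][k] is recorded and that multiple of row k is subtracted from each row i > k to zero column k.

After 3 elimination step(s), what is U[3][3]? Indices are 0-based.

U[3][3] = 1

Step 1: pivot at (0,0) is -2.
  row1 ← row1 − (4)·row0  ⇒  L[1][0]=4, U row1=(0, -2, -3, 1)
  row2 ← row2 − (1)·row0  ⇒  L[2][0]=1, U row2=(0, 6, 11, -2)
  row3 ← row3 − (-3)·row0  ⇒  L[3][0]=-3, U row3=(0, 4, 10, 1)
Step 2: pivot at (1,1) is -2.
  row2 ← row2 − (-3)·row1  ⇒  L[2][1]=-3, U row2=(0, 0, 2, 1)
  row3 ← row3 − (-2)·row1  ⇒  L[3][1]=-2, U row3=(0, 0, 4, 3)
Step 3: pivot at (2,2) is 2.
  row3 ← row3 − (2)·row2  ⇒  L[3][2]=2, U row3=(0, 0, 0, 1)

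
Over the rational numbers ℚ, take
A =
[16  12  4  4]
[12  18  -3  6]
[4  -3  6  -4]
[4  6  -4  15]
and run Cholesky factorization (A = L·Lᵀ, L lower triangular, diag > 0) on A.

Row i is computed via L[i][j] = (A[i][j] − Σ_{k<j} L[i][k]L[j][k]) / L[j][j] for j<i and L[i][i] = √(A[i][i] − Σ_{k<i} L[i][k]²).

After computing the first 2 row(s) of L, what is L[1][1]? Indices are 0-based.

L[1][1] = 3

Step 1: L[0][0] = √(16) = 4.
  L[1][0] = (12) / L[0][0] = 3.
Step 2: L[1][1] = √(9) = 3.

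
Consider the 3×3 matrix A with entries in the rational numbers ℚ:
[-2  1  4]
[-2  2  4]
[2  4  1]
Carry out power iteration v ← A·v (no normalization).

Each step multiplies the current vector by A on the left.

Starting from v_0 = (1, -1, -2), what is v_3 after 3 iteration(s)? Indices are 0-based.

v_3 = (-302, -320, -158)

v_0 = (1, -1, -2).
v_1 = A·v_0 = (-11, -12, -4).
v_2 = A·v_1 = (-6, -18, -74).
v_3 = A·v_2 = (-302, -320, -158).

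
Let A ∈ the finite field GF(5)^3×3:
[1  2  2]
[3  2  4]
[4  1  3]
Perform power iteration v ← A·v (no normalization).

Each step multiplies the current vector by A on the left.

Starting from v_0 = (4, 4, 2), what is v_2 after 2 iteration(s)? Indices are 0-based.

v_0 = (4, 4, 2).
v_1 = A·v_0 = (1, 3, 1).
v_2 = A·v_1 = (4, 3, 0).

v_2 = (4, 3, 0)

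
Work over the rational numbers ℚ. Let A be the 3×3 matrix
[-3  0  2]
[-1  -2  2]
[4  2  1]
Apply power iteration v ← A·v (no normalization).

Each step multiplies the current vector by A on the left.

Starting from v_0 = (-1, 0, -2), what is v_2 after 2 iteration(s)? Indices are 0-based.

v_2 = (-9, -5, -16)

v_0 = (-1, 0, -2).
v_1 = A·v_0 = (-1, -3, -6).
v_2 = A·v_1 = (-9, -5, -16).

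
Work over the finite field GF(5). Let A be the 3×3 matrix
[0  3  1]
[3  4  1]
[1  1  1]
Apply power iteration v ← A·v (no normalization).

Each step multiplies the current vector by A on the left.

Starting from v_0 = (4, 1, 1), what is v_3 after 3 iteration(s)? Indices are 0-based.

v_0 = (4, 1, 1).
v_1 = A·v_0 = (4, 2, 1).
v_2 = A·v_1 = (2, 1, 2).
v_3 = A·v_2 = (0, 2, 0).

v_3 = (0, 2, 0)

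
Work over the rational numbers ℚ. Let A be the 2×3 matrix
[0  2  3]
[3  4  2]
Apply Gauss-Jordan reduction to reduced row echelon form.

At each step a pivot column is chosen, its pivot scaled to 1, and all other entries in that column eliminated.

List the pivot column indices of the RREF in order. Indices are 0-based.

[1] R0 <-> R1
[1] R0 /= 3  ⇒  (1, 4/3, 2/3)
[2] R1 /= 2  ⇒  (0, 1, 3/2)
     R0 -= 4/3·R1  ⇒  (1, 0, -4/3)

pivot columns: 0, 1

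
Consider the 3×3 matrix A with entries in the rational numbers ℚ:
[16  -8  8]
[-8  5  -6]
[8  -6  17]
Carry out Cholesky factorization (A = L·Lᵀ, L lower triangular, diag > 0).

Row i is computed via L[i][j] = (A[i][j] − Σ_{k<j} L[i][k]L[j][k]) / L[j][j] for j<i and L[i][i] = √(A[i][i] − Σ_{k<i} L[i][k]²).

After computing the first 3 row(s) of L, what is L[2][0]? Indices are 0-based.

Step 1: L[0][0] = √(16) = 4.
  L[1][0] = (-8) / L[0][0] = -2.
Step 2: L[1][1] = √(1) = 1.
  L[2][0] = (8) / L[0][0] = 2.
  L[2][1] = (-2) / L[1][1] = -2.
Step 3: L[2][2] = √(9) = 3.

L[2][0] = 2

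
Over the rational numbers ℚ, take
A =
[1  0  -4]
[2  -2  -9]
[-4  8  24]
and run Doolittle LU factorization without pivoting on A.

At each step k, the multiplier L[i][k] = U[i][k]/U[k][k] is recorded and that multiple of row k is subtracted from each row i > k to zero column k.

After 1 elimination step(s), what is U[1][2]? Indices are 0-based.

U[1][2] = -1

[col 0] pivot 1
  R1 -= 2*R0 → (0, -2, -1)  (L[1][0] := 2)
  R2 -= -4*R0 → (0, 8, 8)  (L[2][0] := -4)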